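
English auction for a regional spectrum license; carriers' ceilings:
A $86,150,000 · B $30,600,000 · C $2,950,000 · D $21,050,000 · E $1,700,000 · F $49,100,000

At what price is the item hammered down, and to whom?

Limits ranked: 86,150,000 (A) > 49,100,000 (F) > 30,600,000 (B) > 21,050,000 (D) > 2,950,000 (C) > 1,700,000 (E)
Bidding ends when F exits at $49,100,000; A takes it.

A wins at $49,100,000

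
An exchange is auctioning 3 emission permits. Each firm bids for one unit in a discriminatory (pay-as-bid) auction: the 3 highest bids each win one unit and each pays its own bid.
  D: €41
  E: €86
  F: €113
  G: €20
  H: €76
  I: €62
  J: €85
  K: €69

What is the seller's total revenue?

Ordering the bids: 113 (F), 86 (E), 85 (J), 76 (H), 69 (K), …
Top 3: F, E, J.
Total revenue = 113 + 86 + 85 = €284.

Total revenue: €284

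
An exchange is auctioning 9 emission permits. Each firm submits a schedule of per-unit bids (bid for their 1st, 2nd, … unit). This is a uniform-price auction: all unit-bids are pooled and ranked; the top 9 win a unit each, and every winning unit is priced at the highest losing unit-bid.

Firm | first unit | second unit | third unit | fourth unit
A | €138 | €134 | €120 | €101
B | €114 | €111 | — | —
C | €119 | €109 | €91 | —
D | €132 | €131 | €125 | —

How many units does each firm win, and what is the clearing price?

A 3, B 2, C 1, D 3; clearing price €109

Pooled unit-bids ranked (top 9): 138 (A-1), 134 (A-2), 132 (D-1), 131 (D-2), 125 (D-3), 120 (A-3), 119 (C-1), 114 (B-1), 111 (B-2)
The (k+1)-th unit-bid is €109.
Allocation: A 3, B 2, C 1, D 3.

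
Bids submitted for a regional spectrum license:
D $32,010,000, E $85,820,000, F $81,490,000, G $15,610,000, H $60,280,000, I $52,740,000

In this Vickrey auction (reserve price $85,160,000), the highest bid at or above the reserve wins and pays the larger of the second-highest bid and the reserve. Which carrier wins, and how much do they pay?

E pays $85,160,000

Bids ranked: 85,820,000 (E) > 81,490,000 (F) > 60,280,000 (H) > 52,740,000 (I) > 32,010,000 (D) > 15,610,000 (G)
E has the top bid at or above the reserve ($85,820,000).
max(second-highest $81,490,000, reserve $85,160,000) = $85,160,000.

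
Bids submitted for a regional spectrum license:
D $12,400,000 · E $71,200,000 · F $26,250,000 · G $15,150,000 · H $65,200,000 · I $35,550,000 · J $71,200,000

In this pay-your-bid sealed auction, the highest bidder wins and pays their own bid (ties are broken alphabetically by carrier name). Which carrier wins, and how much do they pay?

E pays $71,200,000

Bids in order: 71,200,000 (E) > 71,200,000 (J) > 65,200,000 (H) > 35,550,000 (I) > 26,250,000 (F) > 15,150,000 (G) > …
E and J tie at $71,200,000; tie-break gives it to E.
E has the highest bid and pays exactly that: $71,200,000.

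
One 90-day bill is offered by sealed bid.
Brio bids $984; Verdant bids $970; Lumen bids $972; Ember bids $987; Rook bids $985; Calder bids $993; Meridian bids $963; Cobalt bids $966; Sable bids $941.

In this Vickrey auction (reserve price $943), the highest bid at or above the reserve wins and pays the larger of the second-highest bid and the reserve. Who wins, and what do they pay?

Bids in order: 993 (Calder) > 987 (Ember) > 985 (Rook) > 984 (Brio) > 972 (Lumen) > 970 (Verdant) > …
Calder has the top bid at or above the reserve ($993).
max(second-highest $987, reserve $943) = $987; the reserve does not bind.

Calder pays $987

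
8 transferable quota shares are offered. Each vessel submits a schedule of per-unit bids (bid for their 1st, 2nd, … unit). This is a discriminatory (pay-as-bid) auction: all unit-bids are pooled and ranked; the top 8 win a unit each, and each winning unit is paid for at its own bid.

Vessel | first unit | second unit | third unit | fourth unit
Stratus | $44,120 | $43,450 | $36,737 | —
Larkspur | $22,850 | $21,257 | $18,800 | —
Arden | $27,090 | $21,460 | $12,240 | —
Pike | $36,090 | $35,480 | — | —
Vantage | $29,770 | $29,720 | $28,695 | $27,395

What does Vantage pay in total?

Vantage pays $88,185

Merging the schedules and taking the best 8: 44,120 (Stratus-1), 43,450 (Stratus-2), 36,737 (Stratus-3), 36,090 (Pike-1), 35,480 (Pike-2), 29,770 (Vantage-1), 29,720 (Vantage-2), 28,695 (Vantage-3)
Next rejected bid: $27,395 (not a price — pay-as-bid).
Vantage's winning unit-bids: 29,770 + 29,720 + 28,695 = $88,185.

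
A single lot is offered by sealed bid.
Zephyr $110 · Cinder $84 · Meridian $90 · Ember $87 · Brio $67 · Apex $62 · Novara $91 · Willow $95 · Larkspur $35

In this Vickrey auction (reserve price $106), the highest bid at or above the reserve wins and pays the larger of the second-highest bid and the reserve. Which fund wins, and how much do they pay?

Vickrey auction (reserve price $106): the highest bid at or above the reserve wins and pays the larger of the second-highest bid and the reserve.
Sorting bids: 110 (Zephyr) > 95 (Willow) > 91 (Novara) > 90 (Meridian) > 87 (Ember) > 84 (Cinder) > …
Highest eligible bid: Zephyr at $110.
max(second-highest $95, reserve $106) = $106.

Zephyr pays $106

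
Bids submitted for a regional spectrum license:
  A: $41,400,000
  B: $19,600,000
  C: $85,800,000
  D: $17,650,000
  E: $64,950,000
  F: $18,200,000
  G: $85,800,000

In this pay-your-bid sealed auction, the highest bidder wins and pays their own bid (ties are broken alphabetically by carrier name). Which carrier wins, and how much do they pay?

C pays $85,800,000

Pay-your-bid sealed auction: the highest bidder wins and pays their own bid.
Bids ranked: 85,800,000 (C) > 85,800,000 (G) > 64,950,000 (E) > 41,400,000 (A) > 19,600,000 (B) > 18,200,000 (F) > …
Tie at $85,800,000 → C wins by tie-break.
C has the highest bid and pays exactly that: $85,800,000.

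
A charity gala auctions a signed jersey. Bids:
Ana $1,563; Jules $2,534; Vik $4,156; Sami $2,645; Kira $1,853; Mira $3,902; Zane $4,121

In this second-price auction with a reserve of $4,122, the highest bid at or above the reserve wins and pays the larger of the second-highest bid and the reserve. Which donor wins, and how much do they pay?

Rule: the highest bid at or above the reserve wins and pays the larger of the second-highest bid and the reserve.
Sorting bids: 4,156 (Vik) > 4,121 (Zane) > 3,902 (Mira) > 2,645 (Sami) > 2,534 (Jules) > 1,853 (Kira) > …
Vik has the top bid at or above the reserve ($4,156).
max(second-highest $4,121, reserve $4,122) = $4,122.

Vik pays $4,122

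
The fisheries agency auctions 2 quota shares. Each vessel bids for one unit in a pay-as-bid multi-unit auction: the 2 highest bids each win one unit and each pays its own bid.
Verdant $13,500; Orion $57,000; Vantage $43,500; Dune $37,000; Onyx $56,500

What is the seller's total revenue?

Sorting: 57,000 (Orion), 56,500 (Onyx), 43,500 (Vantage), 37,000 (Dune), …
Top 2: Orion, Onyx.
Total revenue = 57,000 + 56,500 = $113,500.

Total revenue: $113,500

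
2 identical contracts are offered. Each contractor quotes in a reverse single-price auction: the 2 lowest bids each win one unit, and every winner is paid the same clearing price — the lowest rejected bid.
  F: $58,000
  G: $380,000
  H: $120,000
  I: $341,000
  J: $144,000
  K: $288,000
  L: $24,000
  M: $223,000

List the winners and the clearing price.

L, F; each is paid $120,000

Bids ranked low→high: 24,000 (L), 58,000 (F), 120,000 (H), 144,000 (J), …
The 2 lowest are L, F.
Clearing price = lowest rejected bid = $120,000.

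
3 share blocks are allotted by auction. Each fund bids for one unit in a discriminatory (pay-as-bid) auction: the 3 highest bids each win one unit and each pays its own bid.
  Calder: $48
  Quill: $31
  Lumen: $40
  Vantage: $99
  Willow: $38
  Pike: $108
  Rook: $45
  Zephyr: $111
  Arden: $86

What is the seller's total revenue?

Bids ranked high→low: 111 (Zephyr), 108 (Pike), 99 (Vantage), 86 (Arden), 48 (Calder), …
The 3 highest are Zephyr, Pike, Vantage.
Total revenue = 111 + 108 + 99 = $318.

Total revenue: $318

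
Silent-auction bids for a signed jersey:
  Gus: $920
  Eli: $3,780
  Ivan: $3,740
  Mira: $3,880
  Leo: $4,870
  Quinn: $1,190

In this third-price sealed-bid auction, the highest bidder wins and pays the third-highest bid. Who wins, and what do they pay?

Leo pays $3,780

Bids in order: 4,870 (Leo) > 3,880 (Mira) > 3,780 (Eli) > 3,740 (Ivan) > 1,190 (Quinn) > 920 (Gus)
Leo is highest; pays the third-highest bid, $3,780.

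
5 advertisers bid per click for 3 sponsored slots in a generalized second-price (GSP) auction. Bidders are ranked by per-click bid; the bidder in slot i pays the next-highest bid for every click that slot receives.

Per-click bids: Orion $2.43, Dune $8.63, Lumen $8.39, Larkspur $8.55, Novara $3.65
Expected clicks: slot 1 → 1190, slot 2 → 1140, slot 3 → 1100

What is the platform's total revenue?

Total revenue: $23754.10

Sorting advertisers: $8.63 (Dune) > $8.55 (Larkspur) > $8.39 (Lumen) > $3.65 (Novara) > …
Slot 1: Dune pays $8.55 × 1190 = $10174.50
Slot 2: Larkspur pays $8.39 × 1140 = $9564.60
Slot 3: Lumen pays $3.65 × 1100 = $4015.00
Total = $23754.10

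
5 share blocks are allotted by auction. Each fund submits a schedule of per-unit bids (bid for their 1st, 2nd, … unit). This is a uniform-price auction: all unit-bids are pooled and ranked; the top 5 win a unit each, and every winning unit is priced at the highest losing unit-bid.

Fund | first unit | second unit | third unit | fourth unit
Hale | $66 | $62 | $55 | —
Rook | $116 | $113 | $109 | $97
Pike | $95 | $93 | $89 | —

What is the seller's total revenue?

Total revenue: $465

Pooled unit-bids ranked (top 5): 116 (Rook-1), 113 (Rook-2), 109 (Rook-3), 97 (Rook-4), 95 (Pike-1)
First bid not allocated: $93.
Allocation: Pike 1, Rook 4. Every unit priced at $93.
Revenue = 5 × 93 = $465.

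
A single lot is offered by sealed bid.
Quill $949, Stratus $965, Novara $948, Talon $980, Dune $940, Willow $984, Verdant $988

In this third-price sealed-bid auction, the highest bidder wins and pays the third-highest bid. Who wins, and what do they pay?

Verdant pays $980

Bids ranked: 988 (Verdant) > 984 (Willow) > 980 (Talon) > 965 (Stratus) > 949 (Quill) > 948 (Novara) > …
Verdant is highest; pays the third-highest bid, $980.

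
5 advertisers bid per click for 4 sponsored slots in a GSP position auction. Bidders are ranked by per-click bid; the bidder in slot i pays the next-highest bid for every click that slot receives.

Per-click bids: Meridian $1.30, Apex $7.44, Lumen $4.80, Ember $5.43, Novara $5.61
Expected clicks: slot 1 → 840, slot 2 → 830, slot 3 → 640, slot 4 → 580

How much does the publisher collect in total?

Ranked by bid: $7.44 (Apex) > $5.61 (Novara) > $5.43 (Ember) > $4.80 (Lumen) > $1.30 (Meridian)
Slot 1: Apex pays $5.61 × 840 = $4712.40
Slot 2: Novara pays $5.43 × 830 = $4506.90
Slot 3: Ember pays $4.80 × 640 = $3072.00
Slot 4: Lumen pays $1.30 × 580 = $754.00
Total = $13045.30

Total revenue: $13045.30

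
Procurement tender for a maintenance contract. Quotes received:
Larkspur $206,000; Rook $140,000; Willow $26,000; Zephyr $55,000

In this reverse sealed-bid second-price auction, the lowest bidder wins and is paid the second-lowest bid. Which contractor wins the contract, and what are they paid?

Rule: the lowest bidder wins and is paid the second-lowest bid.
Bids in order: 26,000 (Willow) < 55,000 (Zephyr) < 140,000 (Rook) < 206,000 (Larkspur)
Willow is lowest; is paid the second-lowest bid, $55,000.

Willow is paid $55,000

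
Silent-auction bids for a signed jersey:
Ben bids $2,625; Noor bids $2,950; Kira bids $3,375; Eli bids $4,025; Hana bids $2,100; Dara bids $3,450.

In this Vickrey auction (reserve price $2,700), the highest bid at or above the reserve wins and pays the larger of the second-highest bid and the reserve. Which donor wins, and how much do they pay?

Eli pays $3,450

Vickrey auction (reserve price $2,700): the highest bid at or above the reserve wins and pays the larger of the second-highest bid and the reserve.
Bids in order: 4,025 (Eli) > 3,450 (Dara) > 3,375 (Kira) > 2,950 (Noor) > 2,625 (Ben) > 2,100 (Hana)
Eli has the top bid at or above the reserve ($4,025).
Second-highest bid $3,450 exceeds the reserve $2,700 → payment $3,450.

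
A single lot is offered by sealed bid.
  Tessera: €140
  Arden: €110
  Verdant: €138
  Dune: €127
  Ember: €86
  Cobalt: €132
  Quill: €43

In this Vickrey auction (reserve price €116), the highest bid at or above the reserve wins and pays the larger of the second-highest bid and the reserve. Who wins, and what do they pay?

Tessera pays €138

Vickrey auction (reserve price €116): the highest bid at or above the reserve wins and pays the larger of the second-highest bid and the reserve.
Bids ranked: 140 (Tessera) > 138 (Verdant) > 132 (Cobalt) > 127 (Dune) > 110 (Arden) > 86 (Ember) > …
Tessera has the top bid at or above the reserve (€140).
Second-highest bid €138 exceeds the reserve €116 → payment €138.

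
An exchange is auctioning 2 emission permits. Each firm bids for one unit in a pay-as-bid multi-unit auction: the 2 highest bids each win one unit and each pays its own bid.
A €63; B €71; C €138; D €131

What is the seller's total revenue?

Total revenue: €269

Bids ranked high→low: 138 (C), 131 (D), 71 (B), 63 (A)
The 2 highest are C, D.
Total revenue = 138 + 131 = €269.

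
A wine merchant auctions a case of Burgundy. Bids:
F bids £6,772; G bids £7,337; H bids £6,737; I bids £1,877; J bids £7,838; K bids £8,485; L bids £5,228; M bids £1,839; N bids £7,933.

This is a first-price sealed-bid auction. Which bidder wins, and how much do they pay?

K pays £8,485

Rule: the highest bidder wins and pays their own bid.
Sorting bids: 8,485 (K) > 7,933 (N) > 7,838 (J) > 7,337 (G) > 6,772 (F) > 6,737 (H) > …
K has the highest bid and pays exactly that: £8,485.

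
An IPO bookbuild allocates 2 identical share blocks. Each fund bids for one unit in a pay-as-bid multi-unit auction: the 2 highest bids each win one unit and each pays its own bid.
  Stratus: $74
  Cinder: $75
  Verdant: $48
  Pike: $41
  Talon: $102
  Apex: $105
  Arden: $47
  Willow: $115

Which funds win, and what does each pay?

Willow $115, Apex $105

Bids ranked high→low: 115 (Willow), 105 (Apex), 102 (Talon), 75 (Cinder), …
Top 2: Willow, Apex.
Each winner pays its own bid: Willow $115, Apex $105.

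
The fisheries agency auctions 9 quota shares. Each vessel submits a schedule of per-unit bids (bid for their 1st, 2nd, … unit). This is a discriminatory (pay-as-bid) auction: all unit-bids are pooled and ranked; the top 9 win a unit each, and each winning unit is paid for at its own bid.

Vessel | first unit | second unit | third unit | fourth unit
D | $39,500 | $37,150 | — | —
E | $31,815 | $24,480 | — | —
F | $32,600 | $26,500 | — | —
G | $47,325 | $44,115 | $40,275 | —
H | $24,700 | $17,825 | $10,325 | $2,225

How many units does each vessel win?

D 2, E 1, F 2, G 3, H 1

Merging the schedules and taking the best 9: 47,325 (G-1), 44,115 (G-2), 40,275 (G-3), 39,500 (D-1), 37,150 (D-2), 32,600 (F-1), 31,815 (E-1), 26,500 (F-2), 24,700 (H-1)
Next rejected bid: $24,480 (not a price — pay-as-bid).
Allocation: D 2, E 1, F 2, G 3, H 1.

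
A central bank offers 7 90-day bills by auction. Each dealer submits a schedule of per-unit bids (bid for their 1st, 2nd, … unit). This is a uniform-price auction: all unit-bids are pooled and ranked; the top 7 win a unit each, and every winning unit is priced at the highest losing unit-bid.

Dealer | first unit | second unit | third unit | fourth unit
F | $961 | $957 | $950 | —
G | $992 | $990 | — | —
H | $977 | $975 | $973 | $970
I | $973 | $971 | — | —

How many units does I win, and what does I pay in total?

I: 2 units, pays $1,940

All unit-bids, highest first — top 7: 992 (G-1), 990 (G-2), 977 (H-1), 975 (H-2), 973 (H-3), 973 (I-1), 971 (I-2)
Highest rejected unit-bid = $970.
I wins 2 unit(s) at $970 each.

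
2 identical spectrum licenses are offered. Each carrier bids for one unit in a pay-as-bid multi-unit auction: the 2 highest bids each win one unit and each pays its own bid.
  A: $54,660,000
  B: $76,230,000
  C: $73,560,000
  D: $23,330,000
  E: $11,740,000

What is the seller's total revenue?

Sorting: 76,230,000 (B), 73,560,000 (C), 54,660,000 (A), 23,330,000 (D), …
Winners (2 units): B, C.
Total revenue = 76,230,000 + 73,560,000 = $149,790,000.

Total revenue: $149,790,000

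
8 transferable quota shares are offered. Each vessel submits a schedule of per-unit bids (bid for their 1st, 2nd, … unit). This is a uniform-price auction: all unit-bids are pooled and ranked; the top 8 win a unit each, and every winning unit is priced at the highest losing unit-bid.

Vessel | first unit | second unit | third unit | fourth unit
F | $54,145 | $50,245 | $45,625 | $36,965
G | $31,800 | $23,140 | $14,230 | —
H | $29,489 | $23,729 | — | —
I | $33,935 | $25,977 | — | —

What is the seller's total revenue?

Total revenue: $189,832

All unit-bids, highest first — top 8: 54,145 (F-1), 50,245 (F-2), 45,625 (F-3), 36,965 (F-4), 33,935 (I-1), 31,800 (G-1), 29,489 (H-1), 25,977 (I-2)
First bid not allocated: $23,729.
Allocation: F 4, G 1, H 1, I 2. Every unit priced at $23,729.
Revenue = 8 × 23,729 = $189,832.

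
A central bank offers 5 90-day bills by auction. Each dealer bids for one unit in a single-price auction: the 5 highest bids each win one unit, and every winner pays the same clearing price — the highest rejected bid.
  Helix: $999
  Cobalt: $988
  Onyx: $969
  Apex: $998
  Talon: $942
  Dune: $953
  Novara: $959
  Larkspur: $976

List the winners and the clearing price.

Bids ranked high→low: 999 (Helix), 998 (Apex), 988 (Cobalt), 976 (Larkspur), 969 (Onyx), 959 (Novara), 953 (Dune), …
Top 5: Helix, Apex, Cobalt, Larkspur, Onyx.
Clearing price = highest rejected bid = $959.

Helix, Apex, Cobalt, Larkspur, Onyx; each pays $959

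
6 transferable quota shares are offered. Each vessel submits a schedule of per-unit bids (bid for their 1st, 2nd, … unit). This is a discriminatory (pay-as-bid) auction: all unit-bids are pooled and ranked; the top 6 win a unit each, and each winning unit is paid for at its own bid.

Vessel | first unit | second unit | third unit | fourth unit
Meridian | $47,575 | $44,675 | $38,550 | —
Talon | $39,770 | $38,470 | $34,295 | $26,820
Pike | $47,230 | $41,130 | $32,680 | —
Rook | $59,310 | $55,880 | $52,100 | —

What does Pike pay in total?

Pike pays $47,230

Merging the schedules and taking the best 6: 59,310 (Rook-1), 55,880 (Rook-2), 52,100 (Rook-3), 47,575 (Meridian-1), 47,230 (Pike-1), 44,675 (Meridian-2)
Next rejected bid: $41,130 (not a price — pay-as-bid).
Pike's winning unit-bids: 47,230 = $47,230.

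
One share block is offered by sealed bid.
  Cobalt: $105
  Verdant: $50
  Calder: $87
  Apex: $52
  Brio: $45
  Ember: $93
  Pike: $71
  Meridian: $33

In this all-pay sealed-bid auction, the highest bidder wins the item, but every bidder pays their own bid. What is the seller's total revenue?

Sorting bids: 105 (Cobalt) > 93 (Ember) > 87 (Calder) > 71 (Pike) > 52 (Apex) > 50 (Verdant) > …
Every bidder forfeits their bid regardless of winning.
Revenue = 105 + 50 + 87 + 52 + 45 + 93 + 71 + 33 = $536.

Total revenue: $536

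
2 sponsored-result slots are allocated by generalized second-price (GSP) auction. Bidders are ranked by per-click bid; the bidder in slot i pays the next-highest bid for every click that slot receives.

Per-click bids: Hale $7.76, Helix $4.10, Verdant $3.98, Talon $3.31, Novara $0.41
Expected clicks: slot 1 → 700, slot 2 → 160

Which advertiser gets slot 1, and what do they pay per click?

Hale; $4.10 per click

Ranked by bid: $7.76 (Hale) > $4.10 (Helix) > $3.98 (Verdant) > …
Slot 1 goes to the first-ranked bidder, Hale, who pays the next bid down: $4.10/click.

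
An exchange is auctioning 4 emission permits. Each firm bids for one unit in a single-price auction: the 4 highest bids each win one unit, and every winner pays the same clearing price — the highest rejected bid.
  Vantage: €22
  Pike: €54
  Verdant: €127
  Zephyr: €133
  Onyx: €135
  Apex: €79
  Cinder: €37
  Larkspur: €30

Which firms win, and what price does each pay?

Onyx, Zephyr, Verdant, Apex; each pays €54

Ordering the bids: 135 (Onyx), 133 (Zephyr), 127 (Verdant), 79 (Apex), 54 (Pike), 37 (Cinder), …
Winners (4 units): Onyx, Zephyr, Verdant, Apex.
Highest unsuccessful bid: €54 → clearing price.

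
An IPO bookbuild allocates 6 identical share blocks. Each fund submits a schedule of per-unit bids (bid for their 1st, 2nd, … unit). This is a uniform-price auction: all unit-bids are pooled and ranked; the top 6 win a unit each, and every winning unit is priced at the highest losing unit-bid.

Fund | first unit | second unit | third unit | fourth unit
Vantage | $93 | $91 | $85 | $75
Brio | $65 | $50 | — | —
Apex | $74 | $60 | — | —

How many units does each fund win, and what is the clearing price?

All unit-bids, highest first — top 6: 93 (Vantage-1), 91 (Vantage-2), 85 (Vantage-3), 75 (Vantage-4), 74 (Apex-1), 65 (Brio-1)
First bid not allocated: $60.
Allocation: Apex 1, Brio 1, Vantage 4.

Apex 1, Brio 1, Vantage 4; clearing price $60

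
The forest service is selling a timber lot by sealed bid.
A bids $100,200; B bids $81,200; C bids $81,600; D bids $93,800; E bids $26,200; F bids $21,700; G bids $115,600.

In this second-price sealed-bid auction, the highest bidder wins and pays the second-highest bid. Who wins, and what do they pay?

Sorting bids: 115,600 (G) > 100,200 (A) > 93,800 (D) > 81,600 (C) > 81,200 (B) > 26,200 (E) > …
G wins with the highest bid; price is set by the runner-up at $100,200.

G pays $100,200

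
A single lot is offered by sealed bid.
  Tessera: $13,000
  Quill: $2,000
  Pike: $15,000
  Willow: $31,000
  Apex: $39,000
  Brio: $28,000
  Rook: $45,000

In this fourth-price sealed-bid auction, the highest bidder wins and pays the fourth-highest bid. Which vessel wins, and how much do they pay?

Rook pays $28,000

Rule: the highest bidder wins and pays the fourth-highest bid.
Bids ranked: 45,000 (Rook) > 39,000 (Apex) > 31,000 (Willow) > 28,000 (Brio) > 15,000 (Pike) > 13,000 (Tessera) > …
Rook wins; payment is bid #4 in the ranking = $28,000.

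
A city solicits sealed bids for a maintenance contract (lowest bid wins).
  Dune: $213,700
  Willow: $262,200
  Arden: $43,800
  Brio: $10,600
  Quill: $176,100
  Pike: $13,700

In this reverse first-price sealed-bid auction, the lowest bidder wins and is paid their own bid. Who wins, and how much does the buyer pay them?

Bids in order: 10,600 (Brio) < 13,700 (Pike) < 43,800 (Arden) < 176,100 (Quill) < 213,700 (Dune) < 262,200 (Willow)
Brio has the lowest bid and is paid exactly that: $10,600.

Brio is paid $10,600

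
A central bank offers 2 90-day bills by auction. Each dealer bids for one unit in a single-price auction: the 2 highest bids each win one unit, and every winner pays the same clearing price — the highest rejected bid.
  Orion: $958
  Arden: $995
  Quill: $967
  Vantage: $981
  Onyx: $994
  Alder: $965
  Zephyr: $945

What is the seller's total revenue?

Sorting: 995 (Arden), 994 (Onyx), 981 (Vantage), 967 (Quill), …
Top 2: Arden, Onyx.
Highest unsuccessful bid: $981 → clearing price.
Total revenue = 2 × $981 = $1,962.

Total revenue: $1,962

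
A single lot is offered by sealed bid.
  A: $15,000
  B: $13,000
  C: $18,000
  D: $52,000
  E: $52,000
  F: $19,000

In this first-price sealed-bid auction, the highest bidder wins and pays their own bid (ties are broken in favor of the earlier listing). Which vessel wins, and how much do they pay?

D pays $52,000

First-price sealed-bid auction: the highest bidder wins and pays their own bid.
Sorting bids: 52,000 (D) > 52,000 (E) > 19,000 (F) > 18,000 (C) > 15,000 (A) > 13,000 (B)
D and E tie at $52,000; tie-break gives it to D.
D is highest → pays own bid, $52,000.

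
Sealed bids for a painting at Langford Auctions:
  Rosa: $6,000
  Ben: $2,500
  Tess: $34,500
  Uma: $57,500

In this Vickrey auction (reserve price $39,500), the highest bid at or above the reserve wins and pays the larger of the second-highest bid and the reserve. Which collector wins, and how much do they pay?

Uma pays $39,500

Bids in order: 57,500 (Uma) > 34,500 (Tess) > 6,000 (Rosa) > 2,500 (Ben)
Highest eligible bid: Uma at $57,500.
max(second-highest $34,500, reserve $39,500) = $39,500.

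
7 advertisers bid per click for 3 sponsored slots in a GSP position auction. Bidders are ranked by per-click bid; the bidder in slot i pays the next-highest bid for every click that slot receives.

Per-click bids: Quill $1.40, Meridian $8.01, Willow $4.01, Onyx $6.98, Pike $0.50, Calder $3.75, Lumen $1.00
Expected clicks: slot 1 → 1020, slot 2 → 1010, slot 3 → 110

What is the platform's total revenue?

Sorting advertisers: $8.01 (Meridian) > $6.98 (Onyx) > $4.01 (Willow) > $3.75 (Calder) > …
Slot 1: Meridian pays $6.98 × 1020 = $7119.60
Slot 2: Onyx pays $4.01 × 1010 = $4050.10
Slot 3: Willow pays $3.75 × 110 = $412.50
Total = $11582.20

Total revenue: $11582.20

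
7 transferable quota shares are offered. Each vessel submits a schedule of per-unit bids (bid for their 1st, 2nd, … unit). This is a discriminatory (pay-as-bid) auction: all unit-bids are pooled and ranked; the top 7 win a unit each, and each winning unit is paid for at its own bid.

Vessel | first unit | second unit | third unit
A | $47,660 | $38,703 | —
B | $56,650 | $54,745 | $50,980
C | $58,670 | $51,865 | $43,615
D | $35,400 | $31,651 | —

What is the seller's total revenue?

Total revenue: $364,185

Merging the schedules and taking the best 7: 58,670 (C-1), 56,650 (B-1), 54,745 (B-2), 51,865 (C-2), 50,980 (B-3), 47,660 (A-1), 43,615 (C-3)
Next rejected bid: $38,703 (not a price — pay-as-bid).
Each winning unit pays its own bid.
Revenue = 58,670 + 56,650 + 54,745 + 51,865 + 50,980 + 47,660 + 43,615 = $364,185.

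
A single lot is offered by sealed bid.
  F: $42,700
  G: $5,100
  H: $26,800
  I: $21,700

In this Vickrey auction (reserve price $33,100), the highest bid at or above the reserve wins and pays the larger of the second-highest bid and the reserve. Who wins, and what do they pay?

F pays $33,100

Bids ranked: 42,700 (F) > 26,800 (H) > 21,700 (I) > 5,100 (G)
Highest eligible bid: F at $42,700.
Second-highest bid $26,800 is below the reserve $33,100, so the reserve binds → payment $33,100.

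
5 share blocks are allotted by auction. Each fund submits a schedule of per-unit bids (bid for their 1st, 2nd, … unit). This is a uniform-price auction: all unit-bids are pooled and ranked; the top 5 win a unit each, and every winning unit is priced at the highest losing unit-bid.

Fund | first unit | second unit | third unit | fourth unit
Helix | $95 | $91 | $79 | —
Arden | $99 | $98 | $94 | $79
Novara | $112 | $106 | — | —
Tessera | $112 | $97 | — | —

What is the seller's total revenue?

Total revenue: $485

Merging the schedules and taking the best 5: 112 (Novara-1), 112 (Tessera-1), 106 (Novara-2), 99 (Arden-1), 98 (Arden-2)
First bid not allocated: $97.
Allocation: Arden 2, Novara 2, Tessera 1. Every unit priced at $97.
Revenue = 5 × 97 = $485.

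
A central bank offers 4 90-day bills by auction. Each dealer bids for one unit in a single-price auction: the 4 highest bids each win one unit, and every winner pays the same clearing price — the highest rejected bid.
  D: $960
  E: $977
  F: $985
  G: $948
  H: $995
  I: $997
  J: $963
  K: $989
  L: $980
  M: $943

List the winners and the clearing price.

Sorting: 997 (I), 995 (H), 989 (K), 985 (F), 980 (L), 977 (E), …
The 4 highest are I, H, K, F.
Clearing price = highest rejected bid = $980.

I, H, K, F; each pays $980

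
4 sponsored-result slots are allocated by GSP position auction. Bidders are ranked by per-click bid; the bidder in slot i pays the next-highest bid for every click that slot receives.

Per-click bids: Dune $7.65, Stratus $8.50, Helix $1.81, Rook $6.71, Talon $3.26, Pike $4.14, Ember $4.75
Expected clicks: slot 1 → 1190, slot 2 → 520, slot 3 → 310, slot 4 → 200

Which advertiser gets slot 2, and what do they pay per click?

Dune; $6.71 per click

Per-click bids in order: $8.50 (Stratus) > $7.65 (Dune) > $6.71 (Rook) > $4.75 (Ember) > $4.14 (Pike) > …
Slot 2 goes to the second-ranked bidder, Dune, who pays the next bid down: $6.71/click.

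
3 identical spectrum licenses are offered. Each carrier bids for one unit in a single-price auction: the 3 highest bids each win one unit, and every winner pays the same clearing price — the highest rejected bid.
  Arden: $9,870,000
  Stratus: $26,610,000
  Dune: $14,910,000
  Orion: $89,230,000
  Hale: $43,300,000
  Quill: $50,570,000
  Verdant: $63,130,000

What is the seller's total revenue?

Total revenue: $129,900,000

Ordering the bids: 89,230,000 (Orion), 63,130,000 (Verdant), 50,570,000 (Quill), 43,300,000 (Hale), 26,610,000 (Stratus), …
Winners (3 units): Orion, Verdant, Quill.
First losing bid is Hale's $43,300,000, which sets the uniform price.
Total revenue = 3 × $43,300,000 = $129,900,000.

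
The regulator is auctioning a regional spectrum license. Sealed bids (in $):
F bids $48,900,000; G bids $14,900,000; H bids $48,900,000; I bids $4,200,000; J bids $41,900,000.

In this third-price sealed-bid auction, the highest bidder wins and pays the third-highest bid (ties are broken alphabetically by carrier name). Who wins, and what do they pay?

Sorting bids: 48,900,000 (F) > 48,900,000 (H) > 41,900,000 (J) > 14,900,000 (G) > 4,200,000 (I)
Tie at $48,900,000 → F wins by tie-break.
F wins; payment is bid #3 in the ranking = $41,900,000.

F pays $41,900,000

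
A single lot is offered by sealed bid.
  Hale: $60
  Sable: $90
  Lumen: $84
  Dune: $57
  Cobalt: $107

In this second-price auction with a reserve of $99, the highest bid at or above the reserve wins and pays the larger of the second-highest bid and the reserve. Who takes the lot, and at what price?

Sorting bids: 107 (Cobalt) > 90 (Sable) > 84 (Lumen) > 60 (Hale) > 57 (Dune)
Cobalt has the top bid at or above the reserve ($107).
max(second-highest $90, reserve $99) = $99.

Cobalt pays $99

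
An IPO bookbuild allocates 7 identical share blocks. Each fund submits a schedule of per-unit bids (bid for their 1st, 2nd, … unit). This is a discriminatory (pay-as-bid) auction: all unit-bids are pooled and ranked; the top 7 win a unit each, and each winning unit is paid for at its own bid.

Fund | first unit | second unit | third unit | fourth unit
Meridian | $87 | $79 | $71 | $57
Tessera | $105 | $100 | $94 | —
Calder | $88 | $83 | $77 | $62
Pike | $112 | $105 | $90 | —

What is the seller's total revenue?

Pooled unit-bids ranked (top 7): 112 (Pike-1), 105 (Tessera-1), 105 (Pike-2), 100 (Tessera-2), 94 (Tessera-3), 90 (Pike-3), 88 (Calder-1)
Next rejected bid: $87 (not a price — pay-as-bid).
Each winning unit pays its own bid.
Revenue = 112 + 105 + 105 + 100 + 94 + 90 + 88 = $694.

Total revenue: $694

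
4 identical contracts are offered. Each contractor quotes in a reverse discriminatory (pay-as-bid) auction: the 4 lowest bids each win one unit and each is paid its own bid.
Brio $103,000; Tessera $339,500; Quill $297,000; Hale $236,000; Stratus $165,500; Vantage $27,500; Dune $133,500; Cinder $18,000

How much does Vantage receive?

Bids ranked low→high: 18,000 (Cinder), 27,500 (Vantage), 103,000 (Brio), 133,500 (Dune), 165,500 (Stratus), 236,000 (Hale), …
Winners (4 units): Cinder, Vantage, Brio, Dune.
Vantage wins → own bid $27,500.

Vantage is paid $27,500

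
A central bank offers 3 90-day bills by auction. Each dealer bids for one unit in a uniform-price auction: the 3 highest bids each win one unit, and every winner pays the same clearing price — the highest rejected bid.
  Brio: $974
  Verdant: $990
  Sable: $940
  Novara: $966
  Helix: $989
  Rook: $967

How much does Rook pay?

Rook pays $0

Sorting: 990 (Verdant), 989 (Helix), 974 (Brio), 967 (Rook), 966 (Novara), …
The 3 highest are Verdant, Helix, Brio.
Highest unsuccessful bid: $967 → clearing price.
Rook does not win → pays $0.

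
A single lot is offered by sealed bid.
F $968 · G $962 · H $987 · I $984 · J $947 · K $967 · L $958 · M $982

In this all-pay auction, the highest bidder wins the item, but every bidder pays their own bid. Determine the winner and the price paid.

H pays $987

All-pay auction: the highest bidder wins the item, but every bidder pays their own bid.
Bids in order: 987 (H) > 984 (I) > 982 (M) > 968 (F) > 967 (K) > 962 (G) > …
H wins with the top bid; all bids are sunk regardless.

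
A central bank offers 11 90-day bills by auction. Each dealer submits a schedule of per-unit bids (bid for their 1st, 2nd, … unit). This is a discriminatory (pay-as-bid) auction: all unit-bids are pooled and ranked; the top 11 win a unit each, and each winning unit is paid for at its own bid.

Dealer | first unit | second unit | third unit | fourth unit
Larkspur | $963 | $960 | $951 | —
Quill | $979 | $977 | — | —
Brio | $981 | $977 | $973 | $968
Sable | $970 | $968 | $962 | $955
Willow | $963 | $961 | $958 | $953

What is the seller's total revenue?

Total revenue: $10,681

Merging the schedules and taking the best 11: 981 (Brio-1), 979 (Quill-1), 977 (Quill-2), 977 (Brio-2), 973 (Brio-3), 970 (Sable-1), 968 (Brio-4), 968 (Sable-2), 963 (Larkspur-1), 963 (Willow-1), 962 (Sable-3)
Next rejected bid: $961 (not a price — pay-as-bid).
Each winning unit pays its own bid.
Revenue = 981 + 979 + 977 + 977 + 973 + 970 + 968 + 968 + 963 + 963 + 962 = $10,681.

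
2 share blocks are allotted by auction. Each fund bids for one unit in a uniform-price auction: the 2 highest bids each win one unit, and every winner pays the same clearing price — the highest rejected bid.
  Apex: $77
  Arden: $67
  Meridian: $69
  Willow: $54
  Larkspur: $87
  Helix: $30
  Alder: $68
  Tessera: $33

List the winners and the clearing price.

Ordering the bids: 87 (Larkspur), 77 (Apex), 69 (Meridian), 68 (Alder), …
Winners (2 units): Larkspur, Apex.
Clearing price = highest rejected bid = $69.

Larkspur, Apex; each pays $69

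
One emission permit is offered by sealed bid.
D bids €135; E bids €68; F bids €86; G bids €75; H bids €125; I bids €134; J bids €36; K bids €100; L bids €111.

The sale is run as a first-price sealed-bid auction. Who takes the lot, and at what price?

Bids in order: 135 (D) > 134 (I) > 125 (H) > 111 (L) > 100 (K) > 86 (F) > …
First-price: D pays what they bid, €135.

D pays €135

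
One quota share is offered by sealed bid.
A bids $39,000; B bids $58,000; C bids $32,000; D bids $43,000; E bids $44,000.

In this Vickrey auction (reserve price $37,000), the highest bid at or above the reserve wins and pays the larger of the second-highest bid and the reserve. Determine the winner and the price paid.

B pays $44,000

Bids in order: 58,000 (B) > 44,000 (E) > 43,000 (D) > 39,000 (A) > 32,000 (C)
Highest eligible bid: B at $58,000.
max(second-highest $44,000, reserve $37,000) = $44,000; the reserve does not bind.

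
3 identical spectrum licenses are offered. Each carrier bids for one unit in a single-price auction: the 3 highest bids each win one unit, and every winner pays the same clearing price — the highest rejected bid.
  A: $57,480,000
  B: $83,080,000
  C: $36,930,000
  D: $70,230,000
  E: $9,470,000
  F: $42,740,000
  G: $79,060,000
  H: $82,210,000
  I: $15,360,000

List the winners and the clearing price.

Bids ranked high→low: 83,080,000 (B), 82,210,000 (H), 79,060,000 (G), 70,230,000 (D), 57,480,000 (A), …
Winners (3 units): B, H, G.
Clearing price = highest rejected bid = $70,230,000.

B, H, G; each pays $70,230,000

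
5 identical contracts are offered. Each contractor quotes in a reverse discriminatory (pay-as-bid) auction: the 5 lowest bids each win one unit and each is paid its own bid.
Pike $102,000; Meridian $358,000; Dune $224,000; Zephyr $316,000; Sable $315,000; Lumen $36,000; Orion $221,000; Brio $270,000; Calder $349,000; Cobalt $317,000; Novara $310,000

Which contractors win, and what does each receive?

Sorting: 36,000 (Lumen), 102,000 (Pike), 221,000 (Orion), 224,000 (Dune), 270,000 (Brio), 310,000 (Novara), 315,000 (Sable), …
Winners (5 units): Lumen, Pike, Orion, Dune, Brio.
Each winner is paid its own bid: Lumen $36,000, Pike $102,000, Orion $221,000, Dune $224,000, Brio $270,000.

Lumen $36,000, Pike $102,000, Orion $221,000, Dune $224,000, Brio $270,000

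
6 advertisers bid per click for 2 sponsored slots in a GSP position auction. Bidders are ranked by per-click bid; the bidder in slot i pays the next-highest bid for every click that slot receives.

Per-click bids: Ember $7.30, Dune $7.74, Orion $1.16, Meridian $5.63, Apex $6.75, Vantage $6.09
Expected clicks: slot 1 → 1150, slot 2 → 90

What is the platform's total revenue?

Per-click bids in order: $7.74 (Dune) > $7.30 (Ember) > $6.75 (Apex) > …
Slot 1: Dune pays $7.30 × 1150 = $8395.00
Slot 2: Ember pays $6.75 × 90 = $607.50
Total = $9002.50

Total revenue: $9002.50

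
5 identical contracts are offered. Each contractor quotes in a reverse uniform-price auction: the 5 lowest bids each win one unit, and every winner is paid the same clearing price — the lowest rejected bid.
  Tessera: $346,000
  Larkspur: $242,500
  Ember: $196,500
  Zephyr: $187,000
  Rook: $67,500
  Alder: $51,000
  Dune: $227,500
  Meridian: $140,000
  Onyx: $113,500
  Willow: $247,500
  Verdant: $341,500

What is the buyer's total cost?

Sorting: 51,000 (Alder), 67,500 (Rook), 113,500 (Onyx), 140,000 (Meridian), 187,000 (Zephyr), 196,500 (Ember), 227,500 (Dune), …
Winners (5 units): Alder, Rook, Onyx, Meridian, Zephyr.
Lowest unsuccessful bid: $196,500 → clearing price.
Total cost = 5 × $196,500 = $982,500.

Total cost: $982,500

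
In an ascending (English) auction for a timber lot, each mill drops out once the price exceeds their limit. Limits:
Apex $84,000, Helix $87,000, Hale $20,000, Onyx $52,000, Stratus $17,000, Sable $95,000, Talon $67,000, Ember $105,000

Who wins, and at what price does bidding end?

Limits in order: 105,000 (Ember) > 95,000 (Sable) > 87,000 (Helix) > 84,000 (Apex) > 67,000 (Talon) > 52,000 (Onyx) > …
Bidding ends when Sable exits at $95,000; Ember takes it.

Ember wins at $95,000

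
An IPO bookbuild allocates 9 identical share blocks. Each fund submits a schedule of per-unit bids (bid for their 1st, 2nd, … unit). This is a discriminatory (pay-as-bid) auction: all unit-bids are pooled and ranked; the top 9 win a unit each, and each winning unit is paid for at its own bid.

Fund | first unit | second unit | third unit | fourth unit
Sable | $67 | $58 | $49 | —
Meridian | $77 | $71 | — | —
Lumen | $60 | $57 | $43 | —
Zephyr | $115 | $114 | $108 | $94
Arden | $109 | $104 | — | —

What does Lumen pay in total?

Merging the schedules and taking the best 9: 115 (Zephyr-1), 114 (Zephyr-2), 109 (Arden-1), 108 (Zephyr-3), 104 (Arden-2), 94 (Zephyr-4), 77 (Meridian-1), 71 (Meridian-2), 67 (Sable-1)
Next rejected bid: $60 (not a price — pay-as-bid).
Lumen wins no units.

Lumen pays $0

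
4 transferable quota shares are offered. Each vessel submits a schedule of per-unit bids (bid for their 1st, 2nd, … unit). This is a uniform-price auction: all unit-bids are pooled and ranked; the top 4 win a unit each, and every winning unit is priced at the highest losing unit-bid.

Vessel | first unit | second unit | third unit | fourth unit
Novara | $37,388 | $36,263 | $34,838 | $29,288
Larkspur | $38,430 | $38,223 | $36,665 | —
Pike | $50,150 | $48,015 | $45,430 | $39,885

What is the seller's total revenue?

All unit-bids, highest first — top 4: 50,150 (Pike-1), 48,015 (Pike-2), 45,430 (Pike-3), 39,885 (Pike-4)
First bid not allocated: $38,430.
Allocation: Pike 4. Every unit priced at $38,430.
Revenue = 4 × 38,430 = $153,720.

Total revenue: $153,720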